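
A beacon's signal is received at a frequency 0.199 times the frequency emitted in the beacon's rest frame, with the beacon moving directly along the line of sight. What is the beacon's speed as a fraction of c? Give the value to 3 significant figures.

β ≈ 0.924

f_obs/f_src = √((1−β)/(1+β)) = 0.199  ⇒  (1−β)/(1+β) = 0.039601
β = |1 − D²|/(1 + D²) = |1 − 0.039601|/(1 + 0.039601) = 0.924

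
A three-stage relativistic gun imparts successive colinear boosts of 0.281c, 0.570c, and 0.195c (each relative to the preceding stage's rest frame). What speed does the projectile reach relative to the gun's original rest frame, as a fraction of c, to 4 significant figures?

Compose boost 2: (0.570 + 0.281)/(1 + 0.570×0.281) = 0.8510/1.16017 = 0.733513
Compose boost 3: (0.195 + 0.733513)/(1 + 0.195×0.733513) = 0.928513/1.14304 = 0.8123

u ≈ 0.8123c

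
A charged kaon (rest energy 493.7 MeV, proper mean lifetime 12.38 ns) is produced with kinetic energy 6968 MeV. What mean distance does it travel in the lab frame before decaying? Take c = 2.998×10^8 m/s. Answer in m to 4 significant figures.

γ = 1 + K/(m₀c²) = 1 + 6968/493.7 = 15.1138
β = √(1 − 1/γ²) = 0.997809
Dilated lifetime: γτ₀ = 15.1138 × 12.38 ns = 187.109 ns
d = βc·γτ₀ = 0.997809 × (2.998×10^8 m/s) × 1.87109×10^-7 s = 55.97 m

d ≈ 55.97 m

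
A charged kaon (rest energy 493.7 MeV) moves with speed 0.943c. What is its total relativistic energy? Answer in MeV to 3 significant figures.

γ = 1/√(1 − 0.943²) = 3.0049
E = γm₀c² = 3.0049 × 493.7 MeV = 1480 MeV

E ≈ 1480 MeV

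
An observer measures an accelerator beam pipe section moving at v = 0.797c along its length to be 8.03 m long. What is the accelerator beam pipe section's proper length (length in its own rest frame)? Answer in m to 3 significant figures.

γ = 1/√(1 − 0.797²) = 1.6557
L₀ = γL = 1.6557 × 8.03 = 13.3 m

L₀ ≈ 13.3 m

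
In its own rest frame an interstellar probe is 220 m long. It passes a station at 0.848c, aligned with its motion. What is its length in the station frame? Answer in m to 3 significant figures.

γ = 1/√(1 − 0.848²) = 1.8868
Length contraction: L = L₀/γ = 220/1.8868 = 117 m

L ≈ 117 m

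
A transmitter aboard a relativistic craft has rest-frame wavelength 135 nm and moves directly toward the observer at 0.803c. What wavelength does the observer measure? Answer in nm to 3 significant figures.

Relativistic Doppler: λ_obs = λ_src √((1−β)/(1+β))
= 135 × √(0.19700/1.8030) = 135 × 0.33055 = 44.6 nm

λ_obs ≈ 44.6 nm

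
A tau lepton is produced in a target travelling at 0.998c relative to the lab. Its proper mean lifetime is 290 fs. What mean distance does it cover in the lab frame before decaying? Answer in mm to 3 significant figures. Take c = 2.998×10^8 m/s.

γ = 1/√(1 − 0.998²) = 15.819
Dilated lifetime: Δt = γτ₀ = 15.819 × 290 fs = 4587.6 fs
d = vΔt = 0.998c × 4587.6 fs = 2.9920×10^8 m/s × 4.5876×10^-12 s = 1.37 mm

d ≈ 1.37 mm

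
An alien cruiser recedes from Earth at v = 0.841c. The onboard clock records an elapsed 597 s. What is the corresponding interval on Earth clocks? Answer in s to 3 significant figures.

Δt ≈ 1100 s

γ = 1/√(1 − 0.841²) = 1.8483
Time dilation: Δt = γτ₀ = 1.8483 × 597 s = 1100 s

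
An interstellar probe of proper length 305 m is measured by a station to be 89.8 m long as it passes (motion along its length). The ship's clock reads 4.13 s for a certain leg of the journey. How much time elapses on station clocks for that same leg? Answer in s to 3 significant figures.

Length contraction ⇒ γ = L₀/L = 305/89.8 = 3.3964
Time dilation: Δt = γτ₀ = 3.3964 × 4.13 s = 14.0 s

Δt ≈ 14.0 s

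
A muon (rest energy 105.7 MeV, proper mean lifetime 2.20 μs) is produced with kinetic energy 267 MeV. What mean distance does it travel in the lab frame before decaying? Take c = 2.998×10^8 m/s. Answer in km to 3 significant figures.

γ = 1 + K/(m₀c²) = 1 + 267/105.7 = 3.5260
β = √(1 − 1/γ²) = 0.95894
Dilated lifetime: γτ₀ = 3.5260 × 2.20 μs = 7.7572 μs
d = βc·γτ₀ = 0.95894 × (2.998×10^8 m/s) × 7.7572×10^-6 s = 2.23 km

d ≈ 2.23 km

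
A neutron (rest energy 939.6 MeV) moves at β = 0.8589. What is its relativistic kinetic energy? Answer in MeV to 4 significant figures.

K ≈ 895.0 MeV

γ = 1/√(1 − 0.8589²) = 1.95258
K = (γ − 1)m₀c² = (1.95258 − 1) × 939.6 MeV = 0.952578 × 939.6 MeV = 895.0 MeV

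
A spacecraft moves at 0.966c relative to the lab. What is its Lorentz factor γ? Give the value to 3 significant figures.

γ ≈ 3.87

γ = 1/√(1 − β²) = 1/√(1 − 0.966²) = 1/√(0.066844) = 3.87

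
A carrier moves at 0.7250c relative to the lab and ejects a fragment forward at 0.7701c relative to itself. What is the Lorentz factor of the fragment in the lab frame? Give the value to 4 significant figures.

γ ≈ 3.547

u_lab = (0.7701 + 0.7250)/(1 + 0.7701×0.7250) = 1.4951/1.558323 = 0.9594291
γ = 1/√(1 − 0.9594291²) = 3.547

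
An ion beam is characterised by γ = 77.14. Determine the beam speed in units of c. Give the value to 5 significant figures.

β = √(1 − 1/γ²) = √(1 − 1/77.14²) = √(0.9998319) = 0.99992

β ≈ 0.99992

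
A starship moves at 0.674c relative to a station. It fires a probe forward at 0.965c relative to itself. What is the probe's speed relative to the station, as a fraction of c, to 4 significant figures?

u ≈ 0.9931c

Relativistic velocity addition: u = (u' + v)/(1 + u'v/c²)
= (0.965 + 0.674)/(1 + 0.965×0.674) = 1.639/1.65041 = 0.9931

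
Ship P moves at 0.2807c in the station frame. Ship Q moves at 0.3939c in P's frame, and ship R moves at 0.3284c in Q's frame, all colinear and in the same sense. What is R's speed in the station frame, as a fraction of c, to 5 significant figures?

u ≈ 0.78020c

Compose boost 2: (0.3939 + 0.2807)/(1 + 0.3939×0.2807) = 0.67460/1.110568 = 0.6074371
Compose boost 3: (0.3284 + 0.6074371)/(1 + 0.3284×0.6074371) = 0.9358371/1.199482 = 0.78020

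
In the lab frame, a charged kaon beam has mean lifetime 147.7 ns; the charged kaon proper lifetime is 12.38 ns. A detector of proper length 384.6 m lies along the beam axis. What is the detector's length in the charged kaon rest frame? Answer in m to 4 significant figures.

L ≈ 32.24 m

Time dilation ⇒ γ = Δt/τ₀ = 147.7/12.38 = 11.9305
Length contraction: L = L₀/γ = 384.6/11.9305 = 32.24 m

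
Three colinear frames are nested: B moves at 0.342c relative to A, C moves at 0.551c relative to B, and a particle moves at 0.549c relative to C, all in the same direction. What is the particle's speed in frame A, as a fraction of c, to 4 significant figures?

Compose boost 2: (0.551 + 0.342)/(1 + 0.551×0.342) = 0.8930/1.18844 = 0.751404
Compose boost 3: (0.549 + 0.751404)/(1 + 0.549×0.751404) = 1.30040/1.41252 = 0.9206

u ≈ 0.9206c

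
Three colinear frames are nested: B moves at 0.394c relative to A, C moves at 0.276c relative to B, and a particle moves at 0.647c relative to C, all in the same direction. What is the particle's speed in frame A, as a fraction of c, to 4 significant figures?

u ≈ 0.8996c

Compose boost 2: (0.276 + 0.394)/(1 + 0.276×0.394) = 0.6700/1.10874 = 0.604287
Compose boost 3: (0.647 + 0.604287)/(1 + 0.647×0.604287) = 1.25129/1.39097 = 0.8996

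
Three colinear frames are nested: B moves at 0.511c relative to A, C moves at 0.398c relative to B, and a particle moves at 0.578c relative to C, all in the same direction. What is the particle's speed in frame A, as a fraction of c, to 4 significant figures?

Compose boost 2: (0.398 + 0.511)/(1 + 0.398×0.511) = 0.9090/1.20338 = 0.755374
Compose boost 3: (0.578 + 0.755374)/(1 + 0.578×0.755374) = 1.33337/1.43661 = 0.9281

u ≈ 0.9281c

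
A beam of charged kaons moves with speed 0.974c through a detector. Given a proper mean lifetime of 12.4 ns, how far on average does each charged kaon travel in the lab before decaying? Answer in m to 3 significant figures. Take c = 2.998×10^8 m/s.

d ≈ 16.0 m

γ = 1/√(1 − 0.974²) = 4.4141
Dilated lifetime: Δt = γτ₀ = 4.4141 × 12.4 ns = 54.735 ns
d = vΔt = 0.974c × 54.735 ns = 2.9201×10^8 m/s × 5.4735×10^-8 s = 16.0 m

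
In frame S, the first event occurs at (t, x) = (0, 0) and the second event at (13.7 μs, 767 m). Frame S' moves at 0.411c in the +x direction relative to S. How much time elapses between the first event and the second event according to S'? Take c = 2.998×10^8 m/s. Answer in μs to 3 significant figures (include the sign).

Δt' ≈ 13.9 μs

γ = 1/√(1 − 0.411²) = 1.0969
Δt' = γ(Δt − vΔx/c²) = 1.0969 × (13.7 μs − 0.411×767 m / (2.998×10^8 m/s))
= 1.0969 × (12.649 μs) = 13.9 μs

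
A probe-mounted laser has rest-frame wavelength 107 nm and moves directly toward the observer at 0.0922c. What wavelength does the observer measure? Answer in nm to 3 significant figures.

λ_obs ≈ 97.6 nm

Relativistic Doppler: λ_obs = λ_src √((1−β)/(1+β))
= 107 × √(0.90780/1.0922) = 107 × 0.91168 = 97.6 nm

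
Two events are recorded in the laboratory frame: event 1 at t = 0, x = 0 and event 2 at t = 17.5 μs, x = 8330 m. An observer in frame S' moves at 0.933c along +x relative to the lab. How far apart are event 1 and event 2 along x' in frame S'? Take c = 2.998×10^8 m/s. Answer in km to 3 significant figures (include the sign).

γ = 1/√(1 − 0.933²) = 2.7787
Δx' = γ(Δx − vΔt) = 2.7787 × (8330 m − 0.933×(2.998×10^8 m/s)×17.5×10^-6 s)
= 2.7787 × (3435.0 m) = 9.54 km

Δx' ≈ 9.54 km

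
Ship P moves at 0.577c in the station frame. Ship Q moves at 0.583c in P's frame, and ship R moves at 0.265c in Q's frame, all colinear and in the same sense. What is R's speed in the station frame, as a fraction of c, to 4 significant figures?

u ≈ 0.9211c

Compose boost 2: (0.583 + 0.577)/(1 + 0.583×0.577) = 1.160/1.33639 = 0.868009
Compose boost 3: (0.265 + 0.868009)/(1 + 0.265×0.868009) = 1.13301/1.23002 = 0.9211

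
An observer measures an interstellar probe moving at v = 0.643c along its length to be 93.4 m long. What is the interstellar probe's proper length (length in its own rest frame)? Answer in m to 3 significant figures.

γ = 1/√(1 − 0.643²) = 1.3057
L₀ = γL = 1.3057 × 93.4 = 122 m

L₀ ≈ 122 m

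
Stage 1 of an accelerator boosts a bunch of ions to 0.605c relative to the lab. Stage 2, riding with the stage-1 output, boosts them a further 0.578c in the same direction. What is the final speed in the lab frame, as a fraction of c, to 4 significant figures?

Compose boost 2: (0.578 + 0.605)/(1 + 0.578×0.605) = 1.183/1.34969 = 0.8765

u ≈ 0.8765c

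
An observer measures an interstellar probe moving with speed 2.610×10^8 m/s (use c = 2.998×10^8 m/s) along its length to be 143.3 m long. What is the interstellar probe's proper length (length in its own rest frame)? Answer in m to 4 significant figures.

L₀ ≈ 291.2 m

β = v/c = 2.610×10^8 / 2.998×10^8 = 0.870580
γ = 1/√(1 − 0.870580²) = 2.03241
L₀ = γL = 2.03241 × 143.3 = 291.2 m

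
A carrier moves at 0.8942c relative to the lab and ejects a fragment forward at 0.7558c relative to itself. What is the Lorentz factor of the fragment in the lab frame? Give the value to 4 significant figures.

γ ≈ 5.717

u_lab = (0.7558 + 0.8942)/(1 + 0.7558×0.8942) = 1.6500/1.675836 = 0.9845830
γ = 1/√(1 − 0.9845830²) = 5.717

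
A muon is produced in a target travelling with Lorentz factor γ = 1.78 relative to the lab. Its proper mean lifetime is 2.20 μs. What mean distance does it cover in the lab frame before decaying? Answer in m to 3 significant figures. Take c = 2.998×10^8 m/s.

d ≈ 971 m

β = √(1 − 1/γ²) = √(1 − 1/1.78²) = 0.82727
Dilated lifetime: Δt = γτ₀ = 1.78 × 2.20 μs = 3.9160 μs
d = vΔt = 0.82727c × 3.9160 μs = 2.4802×10^8 m/s × 3.9160×10^-6 s = 971 m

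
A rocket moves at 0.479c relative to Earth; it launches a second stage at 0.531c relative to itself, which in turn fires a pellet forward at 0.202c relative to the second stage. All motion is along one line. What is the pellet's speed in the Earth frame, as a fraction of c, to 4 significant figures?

Compose boost 2: (0.531 + 0.479)/(1 + 0.531×0.479) = 1.010/1.25435 = 0.805199
Compose boost 3: (0.202 + 0.805199)/(1 + 0.202×0.805199) = 1.00720/1.16265 = 0.8663

u ≈ 0.8663c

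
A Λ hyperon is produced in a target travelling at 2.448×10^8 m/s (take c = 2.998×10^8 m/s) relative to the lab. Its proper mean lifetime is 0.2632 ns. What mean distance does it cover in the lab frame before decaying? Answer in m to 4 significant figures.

β = v/c = 2.448×10^8 / 2.998×10^8 = 0.816544
γ = 1/√(1 − 0.816544²) = 1.73225
Dilated lifetime: Δt = γτ₀ = 1.73225 × 0.2632 ns = 0.455929 ns
d = vΔt = 0.816544c × 0.455929 ns = 2.44800×10^8 m/s × 4.55929×10^-10 s = 0.1116 m

d ≈ 0.1116 m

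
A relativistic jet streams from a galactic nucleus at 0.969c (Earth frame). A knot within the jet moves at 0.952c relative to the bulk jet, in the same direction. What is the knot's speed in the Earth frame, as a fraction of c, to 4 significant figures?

u ≈ 0.9992c

Relativistic velocity addition: u = (u' + v)/(1 + u'v/c²)
= (0.952 + 0.969)/(1 + 0.952×0.969) = 1.921/1.92249 = 0.9992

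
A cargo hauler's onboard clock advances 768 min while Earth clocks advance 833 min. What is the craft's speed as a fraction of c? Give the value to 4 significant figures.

β ≈ 0.3873

γ = Δt/τ₀ = 833/768 = 1.08464
β = √(1 − 1/γ²) = √(1 − 1/1.08464²) = 0.3873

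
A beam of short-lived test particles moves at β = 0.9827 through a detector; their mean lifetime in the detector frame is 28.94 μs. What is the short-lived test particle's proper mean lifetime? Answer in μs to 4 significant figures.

γ = 1/√(1 − 0.9827²) = 5.39944
Proper time: τ₀ = Δt/γ = 28.94/5.39944 = 5.360 μs

τ₀ ≈ 5.360 μs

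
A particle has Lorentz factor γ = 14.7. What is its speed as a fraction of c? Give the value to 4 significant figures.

β = √(1 − 1/γ²) = √(1 − 1/14.7²) = √(0.995372) = 0.9977

β ≈ 0.9977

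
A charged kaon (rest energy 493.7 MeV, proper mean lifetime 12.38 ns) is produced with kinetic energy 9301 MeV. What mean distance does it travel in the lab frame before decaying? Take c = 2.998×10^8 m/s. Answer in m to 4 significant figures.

γ = 1 + K/(m₀c²) = 1 + 9301/493.7 = 19.8394
β = √(1 − 1/γ²) = 0.998729
Dilated lifetime: γτ₀ = 19.8394 × 12.38 ns = 245.611 ns
d = βc·γτ₀ = 0.998729 × (2.998×10^8 m/s) × 2.45611×10^-7 s = 73.54 m

d ≈ 73.54 m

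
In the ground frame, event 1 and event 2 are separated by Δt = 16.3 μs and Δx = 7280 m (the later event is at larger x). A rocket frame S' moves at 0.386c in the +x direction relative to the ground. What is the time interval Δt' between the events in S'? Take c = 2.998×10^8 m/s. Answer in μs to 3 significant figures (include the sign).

γ = 1/√(1 − 0.386²) = 1.0840
Δt' = γ(Δt − vΔx/c²) = 1.0840 × (16.3 μs − 0.386×7280 m / (2.998×10^8 m/s))
= 1.0840 × (6.9268 μs) = 7.51 μs

Δt' ≈ 7.51 μs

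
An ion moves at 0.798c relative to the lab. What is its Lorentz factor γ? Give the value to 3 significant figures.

γ = 1/√(1 − β²) = 1/√(1 − 0.798²) = 1/√(0.36320) = 1.66

γ ≈ 1.66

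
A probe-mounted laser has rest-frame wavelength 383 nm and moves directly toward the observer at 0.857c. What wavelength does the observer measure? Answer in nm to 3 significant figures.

λ_obs ≈ 106 nm

Relativistic Doppler: λ_obs = λ_src √((1−β)/(1+β))
= 383 × √(0.14300/1.8570) = 383 × 0.27750 = 106 nm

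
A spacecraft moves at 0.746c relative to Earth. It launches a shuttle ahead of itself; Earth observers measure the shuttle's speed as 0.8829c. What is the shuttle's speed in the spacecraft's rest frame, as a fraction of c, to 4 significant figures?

Inverse velocity addition: u' = (u − v)/(1 − uv/c²)
= (0.8829 − 0.746)/(1 − 0.8829×0.746) = 0.1369/0.341357 = 0.4010

u' ≈ 0.4010c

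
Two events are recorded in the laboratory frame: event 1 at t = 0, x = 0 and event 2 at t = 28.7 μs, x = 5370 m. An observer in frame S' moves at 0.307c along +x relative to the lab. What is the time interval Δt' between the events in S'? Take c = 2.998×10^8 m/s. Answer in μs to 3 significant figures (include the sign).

Δt' ≈ 24.4 μs

γ = 1/√(1 − 0.307²) = 1.0507
Δt' = γ(Δt − vΔx/c²) = 1.0507 × (28.7 μs − 0.307×5370 m / (2.998×10^8 m/s))
= 1.0507 × (23.201 μs) = 24.4 μs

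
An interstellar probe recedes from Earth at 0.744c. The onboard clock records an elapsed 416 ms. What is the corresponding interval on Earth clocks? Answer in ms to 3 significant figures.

Δt ≈ 623 ms

γ = 1/√(1 − 0.744²) = 1.4966
Time dilation: Δt = γτ₀ = 1.4966 × 416 ms = 623 ms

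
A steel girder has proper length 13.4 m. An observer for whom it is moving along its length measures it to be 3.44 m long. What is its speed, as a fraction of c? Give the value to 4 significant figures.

β ≈ 0.9665

γ = L₀/L = 13.4/3.44 = 3.89535
β = √(1 − 1/γ²) = 0.9665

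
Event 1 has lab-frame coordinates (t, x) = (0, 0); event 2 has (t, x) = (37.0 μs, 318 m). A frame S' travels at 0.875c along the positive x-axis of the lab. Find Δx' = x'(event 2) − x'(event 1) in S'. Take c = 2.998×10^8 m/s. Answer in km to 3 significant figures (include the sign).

Δx' ≈ -19.4 km

γ = 1/√(1 − 0.875²) = 2.0656
Δx' = γ(Δx − vΔt) = 2.0656 × (318 m − 0.875×(2.998×10^8 m/s)×37.0×10^-6 s)
= 2.0656 × (-9388.0 m) = -19.4 km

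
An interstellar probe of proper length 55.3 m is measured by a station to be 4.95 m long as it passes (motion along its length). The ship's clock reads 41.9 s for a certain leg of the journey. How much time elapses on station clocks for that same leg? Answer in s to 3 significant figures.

Length contraction ⇒ γ = L₀/L = 55.3/4.95 = 11.172
Time dilation: Δt = γτ₀ = 11.172 × 41.9 s = 468 s

Δt ≈ 468 s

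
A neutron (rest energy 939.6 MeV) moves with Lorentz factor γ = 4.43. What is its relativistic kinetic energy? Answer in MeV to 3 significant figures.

K ≈ 3220 MeV

γ = 4.43 (given)
K = (γ − 1)m₀c² = (4.43 − 1) × 939.6 MeV = 3.4300 × 939.6 MeV = 3220 MeV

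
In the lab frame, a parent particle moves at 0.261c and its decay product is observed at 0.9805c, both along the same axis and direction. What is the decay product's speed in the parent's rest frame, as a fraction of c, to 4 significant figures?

u' ≈ 0.9670c

Inverse velocity addition: u' = (u − v)/(1 − uv/c²)
= (0.9805 − 0.261)/(1 − 0.9805×0.261) = 0.7195/0.744089 = 0.9670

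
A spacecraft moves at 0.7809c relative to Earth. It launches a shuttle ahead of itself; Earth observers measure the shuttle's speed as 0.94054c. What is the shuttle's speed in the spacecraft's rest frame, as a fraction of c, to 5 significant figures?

Inverse velocity addition: u' = (u − v)/(1 − uv/c²)
= (0.94054 − 0.7809)/(1 − 0.94054×0.7809) = 0.15964/0.2655323 = 0.60121

u' ≈ 0.60121c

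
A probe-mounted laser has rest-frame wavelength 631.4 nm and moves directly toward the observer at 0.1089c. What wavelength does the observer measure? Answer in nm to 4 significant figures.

λ_obs ≈ 566.0 nm

Relativistic Doppler: λ_obs = λ_src √((1−β)/(1+β))
= 631.4 × √(0.891100/1.10890) = 631.4 × 0.896431 = 566.0 nm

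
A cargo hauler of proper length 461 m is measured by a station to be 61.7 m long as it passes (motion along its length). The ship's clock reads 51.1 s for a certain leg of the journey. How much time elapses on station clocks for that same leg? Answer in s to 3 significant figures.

Length contraction ⇒ γ = L₀/L = 461/61.7 = 7.4716
Time dilation: Δt = γτ₀ = 7.4716 × 51.1 s = 382 s

Δt ≈ 382 s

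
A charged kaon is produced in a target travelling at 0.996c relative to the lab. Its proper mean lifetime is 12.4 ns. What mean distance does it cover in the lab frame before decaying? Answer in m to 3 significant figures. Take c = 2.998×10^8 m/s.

d ≈ 41.4 m

γ = 1/√(1 − 0.996²) = 11.192
Dilated lifetime: Δt = γτ₀ = 11.192 × 12.4 ns = 138.78 ns
d = vΔt = 0.996c × 138.78 ns = 2.9860×10^8 m/s × 1.3878×10^-7 s = 41.4 m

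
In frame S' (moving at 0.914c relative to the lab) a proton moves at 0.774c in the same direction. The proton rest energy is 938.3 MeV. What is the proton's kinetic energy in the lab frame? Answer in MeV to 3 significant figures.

K ≈ 5300 MeV

u_lab = (0.774 + 0.914)/(1 + 0.774×0.914) = 0.988617
γ = 1/√(1 − 0.988617²) = 6.6465
K = (γ − 1)m₀c² = (6.6465 − 1) × 938.3 = 5.6465 × 938.3 = 5300 MeV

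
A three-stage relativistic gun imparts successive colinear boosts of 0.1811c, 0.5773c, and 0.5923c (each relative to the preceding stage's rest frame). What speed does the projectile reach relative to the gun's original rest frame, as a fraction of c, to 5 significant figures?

u ≈ 0.90917c

Compose boost 2: (0.5773 + 0.1811)/(1 + 0.5773×0.1811) = 0.75840/1.104549 = 0.6866151
Compose boost 3: (0.5923 + 0.6866151)/(1 + 0.5923×0.6866151) = 1.278915/1.406682 = 0.90917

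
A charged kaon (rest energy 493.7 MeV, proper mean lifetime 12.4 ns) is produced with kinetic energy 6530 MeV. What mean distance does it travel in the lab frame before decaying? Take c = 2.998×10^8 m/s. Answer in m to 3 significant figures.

d ≈ 52.8 m

γ = 1 + K/(m₀c²) = 1 + 6530/493.7 = 14.227
β = √(1 − 1/γ²) = 0.99753
Dilated lifetime: γτ₀ = 14.227 × 12.4 ns = 176.41 ns
d = βc·γτ₀ = 0.99753 × (2.998×10^8 m/s) × 1.7641×10^-7 s = 52.8 m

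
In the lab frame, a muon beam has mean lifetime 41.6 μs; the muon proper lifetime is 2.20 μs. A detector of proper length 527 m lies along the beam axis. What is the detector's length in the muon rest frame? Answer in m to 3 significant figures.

L ≈ 27.9 m

Time dilation ⇒ γ = Δt/τ₀ = 41.6/2.20 = 18.909
Length contraction: L = L₀/γ = 527/18.909 = 27.9 m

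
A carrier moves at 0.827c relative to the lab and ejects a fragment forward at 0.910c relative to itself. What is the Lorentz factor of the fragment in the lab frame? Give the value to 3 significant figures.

u_lab = (0.910 + 0.827)/(1 + 0.910×0.827) = 1.737/1.75257 = 0.991116
γ = 1/√(1 − 0.991116²) = 7.52

γ ≈ 7.52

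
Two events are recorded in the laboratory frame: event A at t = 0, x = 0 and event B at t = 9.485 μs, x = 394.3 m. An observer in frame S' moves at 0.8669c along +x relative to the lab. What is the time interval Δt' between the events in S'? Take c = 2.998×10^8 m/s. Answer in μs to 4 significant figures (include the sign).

γ = 1/√(1 − 0.8669²) = 2.00609
Δt' = γ(Δt − vΔx/c²) = 2.00609 × (9.485 μs − 0.8669×394.3 m / (2.998×10^8 m/s))
= 2.00609 × (8.34484 μs) = 16.74 μs

Δt' ≈ 16.74 μs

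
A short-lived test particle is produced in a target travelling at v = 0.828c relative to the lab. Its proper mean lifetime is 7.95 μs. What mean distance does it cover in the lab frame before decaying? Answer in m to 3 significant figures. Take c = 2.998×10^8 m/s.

γ = 1/√(1 − 0.828²) = 1.7834
Dilated lifetime: Δt = γτ₀ = 1.7834 × 7.95 μs = 14.178 μs
d = vΔt = 0.828c × 14.178 μs = 2.4823×10^8 m/s × 1.4178×10^-5 s = 3520 m

d ≈ 3520 m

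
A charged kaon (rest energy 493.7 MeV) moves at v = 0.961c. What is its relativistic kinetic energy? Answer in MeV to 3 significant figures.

γ = 1/√(1 − 0.961²) = 3.6160
K = (γ − 1)m₀c² = (3.6160 − 1) × 493.7 MeV = 2.6160 × 493.7 MeV = 1290 MeV

K ≈ 1290 MeV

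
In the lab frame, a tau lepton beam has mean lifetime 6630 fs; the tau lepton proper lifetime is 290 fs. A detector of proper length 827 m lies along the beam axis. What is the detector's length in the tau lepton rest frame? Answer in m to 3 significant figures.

Time dilation ⇒ γ = Δt/τ₀ = 6630/290 = 22.862
Length contraction: L = L₀/γ = 827/22.862 = 36.2 m

L ≈ 36.2 m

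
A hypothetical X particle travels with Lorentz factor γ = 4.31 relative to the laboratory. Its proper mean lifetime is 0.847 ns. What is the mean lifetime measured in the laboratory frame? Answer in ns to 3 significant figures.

Δt ≈ 3.65 ns

γ = 4.31 (given)
Time dilation: Δt = γτ₀ = 4.31 × 0.847 ns = 3.65 ns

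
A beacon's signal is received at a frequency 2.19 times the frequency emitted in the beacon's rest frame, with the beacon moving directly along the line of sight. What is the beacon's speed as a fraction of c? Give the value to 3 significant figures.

β ≈ 0.655

f_obs/f_src = √((1+β)/(1−β)) = 2.19  ⇒  (1+β)/(1−β) = 4.7961
β = |1 − D²|/(1 + D²) = |1 − 4.7961|/(1 + 4.7961) = 0.655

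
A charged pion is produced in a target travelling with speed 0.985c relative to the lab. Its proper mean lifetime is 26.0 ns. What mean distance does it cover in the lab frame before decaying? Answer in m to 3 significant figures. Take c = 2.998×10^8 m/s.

γ = 1/√(1 − 0.985²) = 5.7953
Dilated lifetime: Δt = γτ₀ = 5.7953 × 26.0 ns = 150.68 ns
d = vΔt = 0.985c × 150.68 ns = 2.9530×10^8 m/s × 1.5068×10^-7 s = 44.5 m

d ≈ 44.5 m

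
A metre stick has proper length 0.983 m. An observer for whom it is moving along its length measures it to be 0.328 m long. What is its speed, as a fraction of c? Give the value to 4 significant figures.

γ = L₀/L = 0.983/0.328 = 2.99695
β = √(1 − 1/γ²) = 0.9427

β ≈ 0.9427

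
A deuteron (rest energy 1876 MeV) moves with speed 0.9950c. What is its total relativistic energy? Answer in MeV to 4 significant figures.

E ≈ 18780 MeV

γ = 1/√(1 − 0.9950²) = 10.0125
E = γm₀c² = 10.0125 × 1876 MeV = 18780 MeV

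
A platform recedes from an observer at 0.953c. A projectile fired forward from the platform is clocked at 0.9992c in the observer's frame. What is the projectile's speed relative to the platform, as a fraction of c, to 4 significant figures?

u' ≈ 0.9673c

Inverse velocity addition: u' = (u − v)/(1 − uv/c²)
= (0.9992 − 0.953)/(1 − 0.9992×0.953) = 0.04620/0.0477624 = 0.9673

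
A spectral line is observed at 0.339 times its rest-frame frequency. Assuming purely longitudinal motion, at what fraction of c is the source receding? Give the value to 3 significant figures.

β ≈ 0.794

f_obs/f_src = √((1−β)/(1+β)) = 0.339  ⇒  (1−β)/(1+β) = 0.11492
β = |1 − D²|/(1 + D²) = |1 − 0.11492|/(1 + 0.11492) = 0.794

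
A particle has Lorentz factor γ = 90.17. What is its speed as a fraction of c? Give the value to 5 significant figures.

β ≈ 0.99994

β = √(1 − 1/γ²) = √(1 − 1/90.17²) = √(0.9998770) = 0.99994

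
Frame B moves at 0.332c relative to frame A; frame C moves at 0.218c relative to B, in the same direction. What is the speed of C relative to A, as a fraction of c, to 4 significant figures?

u ≈ 0.5129c

Compose boost 2: (0.218 + 0.332)/(1 + 0.218×0.332) = 0.5500/1.07238 = 0.5129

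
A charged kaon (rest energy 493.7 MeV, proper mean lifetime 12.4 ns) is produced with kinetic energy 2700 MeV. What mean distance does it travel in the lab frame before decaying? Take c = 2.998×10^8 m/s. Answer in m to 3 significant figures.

γ = 1 + K/(m₀c²) = 1 + 2700/493.7 = 6.4689
β = √(1 − 1/γ²) = 0.98798
Dilated lifetime: γτ₀ = 6.4689 × 12.4 ns = 80.214 ns
d = βc·γτ₀ = 0.98798 × (2.998×10^8 m/s) × 8.0214×10^-8 s = 23.8 m

d ≈ 23.8 m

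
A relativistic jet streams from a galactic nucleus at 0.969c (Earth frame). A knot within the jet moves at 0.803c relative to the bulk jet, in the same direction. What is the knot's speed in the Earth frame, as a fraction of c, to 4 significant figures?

Relativistic velocity addition: u = (u' + v)/(1 + u'v/c²)
= (0.803 + 0.969)/(1 + 0.803×0.969) = 1.772/1.77811 = 0.9966

u ≈ 0.9966c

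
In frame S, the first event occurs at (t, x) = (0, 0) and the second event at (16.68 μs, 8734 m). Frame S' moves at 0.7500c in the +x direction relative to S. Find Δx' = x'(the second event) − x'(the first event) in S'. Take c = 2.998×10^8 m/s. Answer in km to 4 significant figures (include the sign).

γ = 1/√(1 − 0.7500²) = 1.51186
Δx' = γ(Δx − vΔt) = 1.51186 × (8734 m − 0.7500×(2.998×10^8 m/s)×16.68×10^-6 s)
= 1.51186 × (4983.50 m) = 7.534 km

Δx' ≈ 7.534 km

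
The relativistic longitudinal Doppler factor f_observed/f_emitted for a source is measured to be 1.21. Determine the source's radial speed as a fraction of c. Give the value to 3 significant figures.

f_obs/f_src = √((1+β)/(1−β)) = 1.21  ⇒  (1+β)/(1−β) = 1.4641
β = |1 − D²|/(1 + D²) = |1 − 1.4641|/(1 + 1.4641) = 0.188

β ≈ 0.188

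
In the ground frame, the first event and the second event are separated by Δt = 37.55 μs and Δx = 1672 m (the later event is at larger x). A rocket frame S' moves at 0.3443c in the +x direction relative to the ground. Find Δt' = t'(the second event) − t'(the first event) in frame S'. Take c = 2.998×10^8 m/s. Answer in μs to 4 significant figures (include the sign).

γ = 1/√(1 − 0.3443²) = 1.06512
Δt' = γ(Δt − vΔx/c²) = 1.06512 × (37.55 μs − 0.3443×1672 m / (2.998×10^8 m/s))
= 1.06512 × (35.6298 μs) = 37.95 μs

Δt' ≈ 37.95 μs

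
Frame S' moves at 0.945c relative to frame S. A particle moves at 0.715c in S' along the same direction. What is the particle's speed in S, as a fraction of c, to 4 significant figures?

u ≈ 0.9906c

Relativistic velocity addition: u = (u' + v)/(1 + u'v/c²)
= (0.715 + 0.945)/(1 + 0.715×0.945) = 1.660/1.67568 = 0.9906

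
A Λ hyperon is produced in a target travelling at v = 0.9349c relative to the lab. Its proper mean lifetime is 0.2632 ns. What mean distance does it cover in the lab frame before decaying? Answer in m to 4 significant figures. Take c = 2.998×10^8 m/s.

d ≈ 0.2079 m

γ = 1/√(1 − 0.9349²) = 2.81761
Dilated lifetime: Δt = γτ₀ = 2.81761 × 0.2632 ns = 0.741594 ns
d = vΔt = 0.9349c × 0.741594 ns = 2.80283×10^8 m/s × 7.41594×10^-10 s = 0.2079 m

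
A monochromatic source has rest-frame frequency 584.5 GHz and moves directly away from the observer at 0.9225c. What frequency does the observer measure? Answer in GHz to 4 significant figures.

f_obs ≈ 117.4 GHz

Relativistic Doppler: f_obs = f_src √((1−β)/(1+β))
= 584.5 × √(0.0775000/1.92250) = 584.5 × 0.200779 = 117.4 GHz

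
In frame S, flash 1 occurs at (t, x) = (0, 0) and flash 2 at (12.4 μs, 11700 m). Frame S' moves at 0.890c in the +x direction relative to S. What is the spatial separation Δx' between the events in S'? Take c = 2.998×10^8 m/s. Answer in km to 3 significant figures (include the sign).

Δx' ≈ 18.4 km

γ = 1/√(1 − 0.890²) = 2.1932
Δx' = γ(Δx − vΔt) = 2.1932 × (11700 m − 0.890×(2.998×10^8 m/s)×12.4×10^-6 s)
= 2.1932 × (8391.4 m) = 18.4 km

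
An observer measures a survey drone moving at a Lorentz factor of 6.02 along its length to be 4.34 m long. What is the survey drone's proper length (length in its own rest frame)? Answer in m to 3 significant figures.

γ = 6.02 (given)
L₀ = γL = 6.02 × 4.34 = 26.1 m

L₀ ≈ 26.1 m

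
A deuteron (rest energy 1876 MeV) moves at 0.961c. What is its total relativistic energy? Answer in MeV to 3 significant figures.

E ≈ 6780 MeV

γ = 1/√(1 − 0.961²) = 3.6160
E = γm₀c² = 3.6160 × 1876 MeV = 6780 MeV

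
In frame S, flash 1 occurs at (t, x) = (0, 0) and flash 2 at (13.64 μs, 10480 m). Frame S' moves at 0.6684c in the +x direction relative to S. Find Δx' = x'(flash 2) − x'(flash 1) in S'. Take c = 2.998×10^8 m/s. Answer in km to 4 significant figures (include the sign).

γ = 1/√(1 − 0.6684²) = 1.34444
Δx' = γ(Δx − vΔt) = 1.34444 × (10480 m − 0.6684×(2.998×10^8 m/s)×13.64×10^-6 s)
= 1.34444 × (7746.73 m) = 10.42 km

Δx' ≈ 10.42 km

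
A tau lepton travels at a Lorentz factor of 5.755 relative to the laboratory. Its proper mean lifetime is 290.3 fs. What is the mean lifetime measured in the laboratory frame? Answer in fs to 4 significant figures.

Δt ≈ 1671 fs

γ = 5.755 (given)
Time dilation: Δt = γτ₀ = 5.755 × 290.3 fs = 1671 fs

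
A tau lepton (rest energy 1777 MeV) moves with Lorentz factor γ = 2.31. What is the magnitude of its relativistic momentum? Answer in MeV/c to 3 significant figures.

β = √(1 − 1/γ²) = √(1 − 1/2.31²) = 0.90144
p = γβm₀c = 2.31 × 0.90144 × 1777 MeV/c = 3700 MeV/c

p ≈ 3700 MeV/c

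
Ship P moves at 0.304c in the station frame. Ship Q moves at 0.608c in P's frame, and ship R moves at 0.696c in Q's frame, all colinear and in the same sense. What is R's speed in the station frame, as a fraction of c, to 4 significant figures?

u ≈ 0.9544c

Compose boost 2: (0.608 + 0.304)/(1 + 0.608×0.304) = 0.9120/1.18483 = 0.769729
Compose boost 3: (0.696 + 0.769729)/(1 + 0.696×0.769729) = 1.46573/1.53573 = 0.9544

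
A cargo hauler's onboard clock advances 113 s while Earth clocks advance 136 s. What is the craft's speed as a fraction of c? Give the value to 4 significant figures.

β ≈ 0.5564

γ = Δt/τ₀ = 136/113 = 1.20354
β = √(1 − 1/γ²) = √(1 − 1/1.20354²) = 0.5564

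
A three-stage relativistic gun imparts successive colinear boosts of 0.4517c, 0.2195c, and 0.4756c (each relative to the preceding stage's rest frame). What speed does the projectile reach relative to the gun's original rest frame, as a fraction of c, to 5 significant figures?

Compose boost 2: (0.2195 + 0.4517)/(1 + 0.2195×0.4517) = 0.67120/1.099148 = 0.6106547
Compose boost 3: (0.4756 + 0.6106547)/(1 + 0.4756×0.6106547) = 1.086255/1.290427 = 0.84178

u ≈ 0.84178c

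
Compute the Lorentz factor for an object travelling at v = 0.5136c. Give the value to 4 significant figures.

γ = 1/√(1 − β²) = 1/√(1 − 0.5136²) = 1/√(0.736215) = 1.165

γ ≈ 1.165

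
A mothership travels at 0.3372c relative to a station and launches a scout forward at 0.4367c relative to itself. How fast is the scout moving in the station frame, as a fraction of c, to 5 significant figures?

Compose boost 2: (0.4367 + 0.3372)/(1 + 0.4367×0.3372) = 0.77390/1.147255 = 0.67457

u ≈ 0.67457c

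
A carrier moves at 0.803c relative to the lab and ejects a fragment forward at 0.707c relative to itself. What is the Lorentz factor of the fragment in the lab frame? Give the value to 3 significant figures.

γ ≈ 3.72

u_lab = (0.707 + 0.803)/(1 + 0.707×0.803) = 1.510/1.56772 = 0.963182
γ = 1/√(1 − 0.963182²) = 3.72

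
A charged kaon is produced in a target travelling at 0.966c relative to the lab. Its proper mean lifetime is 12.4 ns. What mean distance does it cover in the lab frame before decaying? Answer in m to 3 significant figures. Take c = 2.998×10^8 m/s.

d ≈ 13.9 m

γ = 1/√(1 − 0.966²) = 3.8678
Dilated lifetime: Δt = γτ₀ = 3.8678 × 12.4 ns = 47.961 ns
d = vΔt = 0.966c × 47.961 ns = 2.8961×10^8 m/s × 4.7961×10^-8 s = 13.9 m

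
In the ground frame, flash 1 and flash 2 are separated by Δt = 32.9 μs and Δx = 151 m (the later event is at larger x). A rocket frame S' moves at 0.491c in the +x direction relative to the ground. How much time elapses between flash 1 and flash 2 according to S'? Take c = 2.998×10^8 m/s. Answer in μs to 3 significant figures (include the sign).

Δt' ≈ 37.5 μs

γ = 1/√(1 − 0.491²) = 1.1479
Δt' = γ(Δt − vΔx/c²) = 1.1479 × (32.9 μs − 0.491×151 m / (2.998×10^8 m/s))
= 1.1479 × (32.653 μs) = 37.5 μs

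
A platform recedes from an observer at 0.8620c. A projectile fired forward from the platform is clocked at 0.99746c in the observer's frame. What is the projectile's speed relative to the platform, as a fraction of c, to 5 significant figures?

Inverse velocity addition: u' = (u − v)/(1 − uv/c²)
= (0.99746 − 0.8620)/(1 − 0.99746×0.8620) = 0.13546/0.1401895 = 0.96626

u' ≈ 0.96626c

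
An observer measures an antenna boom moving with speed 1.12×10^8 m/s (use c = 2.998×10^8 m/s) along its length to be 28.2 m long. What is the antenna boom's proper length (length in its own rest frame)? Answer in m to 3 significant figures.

L₀ ≈ 30.4 m

β = v/c = 1.12×10^8 / 2.998×10^8 = 0.37358
γ = 1/√(1 − 0.37358²) = 1.0781
L₀ = γL = 1.0781 × 28.2 = 30.4 m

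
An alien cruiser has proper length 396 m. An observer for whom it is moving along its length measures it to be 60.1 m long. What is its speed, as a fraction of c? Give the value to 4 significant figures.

γ = L₀/L = 396/60.1 = 6.58902
β = √(1 − 1/γ²) = 0.9884

β ≈ 0.9884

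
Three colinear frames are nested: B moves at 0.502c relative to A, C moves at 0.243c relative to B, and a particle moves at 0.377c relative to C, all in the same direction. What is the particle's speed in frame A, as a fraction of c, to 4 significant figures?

Compose boost 2: (0.243 + 0.502)/(1 + 0.243×0.502) = 0.7450/1.12199 = 0.664001
Compose boost 3: (0.377 + 0.664001)/(1 + 0.377×0.664001) = 1.04100/1.25033 = 0.8326

u ≈ 0.8326c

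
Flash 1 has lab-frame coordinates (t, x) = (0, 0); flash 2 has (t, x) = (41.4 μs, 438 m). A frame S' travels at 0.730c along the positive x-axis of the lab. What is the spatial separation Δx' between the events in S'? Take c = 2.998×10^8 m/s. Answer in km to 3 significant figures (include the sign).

γ = 1/√(1 − 0.730²) = 1.4632
Δx' = γ(Δx − vΔt) = 1.4632 × (438 m − 0.730×(2.998×10^8 m/s)×41.4×10^-6 s)
= 1.4632 × (-8622.6 m) = -12.6 km

Δx' ≈ -12.6 km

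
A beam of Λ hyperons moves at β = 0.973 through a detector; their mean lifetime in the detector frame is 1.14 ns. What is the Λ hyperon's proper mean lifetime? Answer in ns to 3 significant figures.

γ = 1/√(1 − 0.973²) = 4.3327
Proper time: τ₀ = Δt/γ = 1.14/4.3327 = 0.263 ns

τ₀ ≈ 0.263 ns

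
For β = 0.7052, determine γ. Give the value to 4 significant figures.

γ = 1/√(1 − β²) = 1/√(1 − 0.7052²) = 1/√(0.502693) = 1.410

γ ≈ 1.410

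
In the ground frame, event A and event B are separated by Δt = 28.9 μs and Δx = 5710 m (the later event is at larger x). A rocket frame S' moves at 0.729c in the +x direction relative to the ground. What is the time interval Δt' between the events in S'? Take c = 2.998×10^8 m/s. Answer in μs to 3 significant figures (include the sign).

Δt' ≈ 21.9 μs

γ = 1/√(1 − 0.729²) = 1.4609
Δt' = γ(Δt − vΔx/c²) = 1.4609 × (28.9 μs − 0.729×5710 m / (2.998×10^8 m/s))
= 1.4609 × (15.015 μs) = 21.9 μs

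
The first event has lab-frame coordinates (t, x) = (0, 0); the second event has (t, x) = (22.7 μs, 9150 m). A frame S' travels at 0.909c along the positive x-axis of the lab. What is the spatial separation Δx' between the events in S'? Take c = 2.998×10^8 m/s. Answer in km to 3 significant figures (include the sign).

γ = 1/√(1 − 0.909²) = 2.3993
Δx' = γ(Δx − vΔt) = 2.3993 × (9150 m − 0.909×(2.998×10^8 m/s)×22.7×10^-6 s)
= 2.3993 × (2963.8 m) = 7.11 km

Δx' ≈ 7.11 km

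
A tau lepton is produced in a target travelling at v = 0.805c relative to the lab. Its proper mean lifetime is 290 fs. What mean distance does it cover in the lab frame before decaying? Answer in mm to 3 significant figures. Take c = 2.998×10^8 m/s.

γ = 1/√(1 − 0.805²) = 1.6856
Dilated lifetime: Δt = γτ₀ = 1.6856 × 290 fs = 488.81 fs
d = vΔt = 0.805c × 488.81 fs = 2.4134×10^8 m/s × 4.8881×10^-13 s = 0.118 mm

d ≈ 0.118 mm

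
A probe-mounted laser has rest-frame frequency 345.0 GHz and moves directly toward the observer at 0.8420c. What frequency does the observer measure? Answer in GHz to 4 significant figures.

f_obs ≈ 1178 GHz

Relativistic Doppler: f_obs = f_src √((1+β)/(1−β))
= 345.0 × √(1.84200/0.158000) = 345.0 × 3.41441 = 1178 GHz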